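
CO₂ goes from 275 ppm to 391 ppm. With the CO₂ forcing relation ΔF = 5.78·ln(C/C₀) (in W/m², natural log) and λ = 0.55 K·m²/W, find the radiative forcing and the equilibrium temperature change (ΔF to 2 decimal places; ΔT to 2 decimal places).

CO₂: 5.78 × ln(391/275) = 5.78 × ln(1.42182) = 5.78 × 0.35194 = 2.0342 W/m².
ΔT = λ ΔF = 0.55 × 2.03 = 1.1165 K.

ΔF = 2.03 W/m²; ΔT = 1.12 K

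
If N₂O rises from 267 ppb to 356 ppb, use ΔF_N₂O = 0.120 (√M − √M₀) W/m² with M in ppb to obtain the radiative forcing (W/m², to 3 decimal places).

N₂O: 0.120 × (√356 − √267) = 0.120 × (18.8680 − 16.3401) = 0.120 × 2.5279 = 0.3033 W/m².

ΔF = 0.303 W/m²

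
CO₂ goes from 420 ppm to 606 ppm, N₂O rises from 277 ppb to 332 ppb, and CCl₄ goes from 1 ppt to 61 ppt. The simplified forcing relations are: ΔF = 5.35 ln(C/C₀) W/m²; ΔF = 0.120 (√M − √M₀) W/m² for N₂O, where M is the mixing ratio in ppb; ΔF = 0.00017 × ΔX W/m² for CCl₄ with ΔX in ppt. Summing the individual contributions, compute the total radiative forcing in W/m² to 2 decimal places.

CO₂: 5.35 × ln(606/420) = 5.35 × ln(1.44286) = 5.35 × 0.36663 = 1.9615 W/m².
N₂O: 0.120 × (√332 − √277) = 0.120 × (18.2209 − 16.6433) = 0.120 × 1.5776 = 0.1893 W/m².
CCl₄: ΔF = 0.00017 × (61 − 1) = 0.00017 × 60 = 0.0102 W/m².
Total ΔF = 1.9615 + 0.1893 + 0.0102 = 2.1610 W/m².

ΔF = 2.16 W/m²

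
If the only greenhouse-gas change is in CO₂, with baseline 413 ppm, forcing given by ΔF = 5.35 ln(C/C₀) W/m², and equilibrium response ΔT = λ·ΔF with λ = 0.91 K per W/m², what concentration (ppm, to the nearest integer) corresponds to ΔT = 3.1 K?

C ≈ 781 ppm

Required forcing: ΔF = ΔT/λ = 3.1/0.91 = 3.4066 W/m².
Then ln(C/413) = ΔF/5.35 = 3.4066/5.35 = 0.63675.
So C = 413 × e^0.63675 = 413 × 1.89033 = 780.71 ppm.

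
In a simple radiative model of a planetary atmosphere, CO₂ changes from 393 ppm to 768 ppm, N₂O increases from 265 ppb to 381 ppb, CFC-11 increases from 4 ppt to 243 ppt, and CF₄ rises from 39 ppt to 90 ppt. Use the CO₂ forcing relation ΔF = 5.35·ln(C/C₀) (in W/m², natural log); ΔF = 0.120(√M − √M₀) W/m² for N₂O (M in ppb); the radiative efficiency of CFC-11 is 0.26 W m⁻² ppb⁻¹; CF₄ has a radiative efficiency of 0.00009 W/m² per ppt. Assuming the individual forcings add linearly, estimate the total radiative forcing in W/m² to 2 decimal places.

ΔF = 4.04 W/m²

CO₂: 5.35 × ln(768/393) = 5.35 × ln(1.95420) = 5.35 × 0.66998 = 3.5844 W/m².
N₂O: 0.120 × (√381 − √265) = 0.120 × (19.5192 − 16.2788) = 0.120 × 3.2404 = 0.3888 W/m².
CFC-11: Δ = 243 − 4 = 239 ppt = 0.239 ppb; ΔF = 0.26 × 0.239 = 0.0621 W/m².
CF₄: ΔF = 0.00009 × (90 − 39) = 0.00009 × 51 = 0.0046 W/m².
Total ΔF = 3.5844 + 0.3888 + 0.0621 + 0.0046 = 4.0399 W/m².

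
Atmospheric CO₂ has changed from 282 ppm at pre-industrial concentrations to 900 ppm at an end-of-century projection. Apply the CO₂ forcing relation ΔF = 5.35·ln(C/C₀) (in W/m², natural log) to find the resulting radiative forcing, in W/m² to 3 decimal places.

CO₂ absorption bands are partially saturated, so forcing scales with the logarithm of the concentration ratio.
CO₂: 5.35 × ln(900/282) = 5.35 × ln(3.19149) = 5.35 × 1.16049 = 6.2086 W/m².

ΔF = 6.209 W/m²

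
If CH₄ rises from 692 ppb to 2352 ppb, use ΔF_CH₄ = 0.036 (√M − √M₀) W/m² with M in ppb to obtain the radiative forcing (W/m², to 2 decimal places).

ΔF = 0.80 W/m²

CH₄: 0.036 × (√2352 − √692) = 0.036 × (48.4974 − 26.3059) = 0.036 × 22.1915 = 0.7989 W/m².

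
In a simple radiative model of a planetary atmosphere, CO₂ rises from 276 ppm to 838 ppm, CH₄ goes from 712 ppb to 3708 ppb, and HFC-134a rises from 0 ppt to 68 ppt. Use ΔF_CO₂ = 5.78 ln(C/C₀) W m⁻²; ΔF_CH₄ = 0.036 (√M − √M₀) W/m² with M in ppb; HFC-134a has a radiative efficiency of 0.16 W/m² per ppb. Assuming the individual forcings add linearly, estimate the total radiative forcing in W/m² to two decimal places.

ΔF = 7.66 W/m²

CO₂: 5.78 × ln(838/276) = 5.78 × ln(3.03623) = 5.78 × 1.11062 = 6.4194 W/m².
CH₄: 0.036 × (√3708 − √712) = 0.036 × (60.8933 − 26.6833) = 0.036 × 34.2100 = 1.2316 W/m².
HFC-134a: Δ = 68 − 0 = 68 ppt = 0.068 ppb; ΔF = 0.16 × 0.068 = 0.0109 W/m².
Total ΔF = 6.4194 + 1.2316 + 0.0109 = 7.6619 W/m².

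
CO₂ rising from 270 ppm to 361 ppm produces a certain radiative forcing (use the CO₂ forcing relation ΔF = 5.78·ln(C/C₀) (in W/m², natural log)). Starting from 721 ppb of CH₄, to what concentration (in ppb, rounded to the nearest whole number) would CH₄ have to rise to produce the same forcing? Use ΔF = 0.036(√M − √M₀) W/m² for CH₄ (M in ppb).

CO₂ forcing: 5.78 × ln(361/270) = 5.78 × 0.290456 = 1.67884 W/m².
Set 0.036(√M − √721) = 1.67884: √M = 1.67884/0.036 + √721 = 46.6344 + 26.8514 = 73.4858.
M = (73.4858)² = 5400.16 ppb.

M ≈ 5400 ppb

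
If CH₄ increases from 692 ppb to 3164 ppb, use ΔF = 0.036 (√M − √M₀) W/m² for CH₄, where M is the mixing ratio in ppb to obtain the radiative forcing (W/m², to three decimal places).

ΔF = 1.078 W/m²

CH₄: 0.036 × (√3164 − √692) = 0.036 × (56.2494 − 26.3059) = 0.036 × 29.9435 = 1.0780 W/m².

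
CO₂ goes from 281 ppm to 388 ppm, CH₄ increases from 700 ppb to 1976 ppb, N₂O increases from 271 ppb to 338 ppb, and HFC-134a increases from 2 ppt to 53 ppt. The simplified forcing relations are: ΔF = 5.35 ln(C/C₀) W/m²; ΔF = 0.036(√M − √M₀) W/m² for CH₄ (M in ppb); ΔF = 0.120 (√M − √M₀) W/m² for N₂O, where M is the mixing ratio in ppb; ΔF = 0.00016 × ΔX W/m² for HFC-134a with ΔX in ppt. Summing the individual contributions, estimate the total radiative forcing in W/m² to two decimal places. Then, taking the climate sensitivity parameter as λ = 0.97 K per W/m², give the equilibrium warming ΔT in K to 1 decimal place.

CO₂: 5.35 × ln(388/281) = 5.35 × ln(1.38078) = 5.35 × 0.32265 = 1.7262 W/m².
CH₄: 0.036 × (√1976 − √700) = 0.036 × (44.4522 − 26.4575) = 0.036 × 17.9947 = 0.6478 W/m².
N₂O: 0.120 × (√338 − √271) = 0.120 × (18.3848 − 16.4621) = 0.120 × 1.9227 = 0.2307 W/m².
HFC-134a: ΔF = 0.00016 × (53 − 2) = 0.00016 × 51 = 0.0082 W/m².
Total ΔF = 1.7262 + 0.6478 + 0.2307 + 0.0082 = 2.6129 W/m².
ΔT = λ ΔF = 0.97 × 2.61 = 2.5317 K.

ΔF = 2.61 W/m²; ΔT = 2.5 K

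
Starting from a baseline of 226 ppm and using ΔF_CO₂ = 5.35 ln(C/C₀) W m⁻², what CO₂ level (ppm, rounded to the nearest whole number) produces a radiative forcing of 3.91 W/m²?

C ≈ 469 ppm

Set 5.35 ln(C/226) = 3.91, so ln(C/226) = 3.91/5.35 = 0.73084.
Then C/226 = e^0.73084 = 2.07682, giving C = 226 × 2.07682 = 469.36 ppm.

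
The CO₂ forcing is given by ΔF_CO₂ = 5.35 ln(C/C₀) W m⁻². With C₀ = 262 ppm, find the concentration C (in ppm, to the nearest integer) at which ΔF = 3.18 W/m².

C ≈ 475 ppm

Set 5.35 ln(C/262) = 3.18, so ln(C/262) = 3.18/5.35 = 0.59439.
Then C/262 = e^0.59439 = 1.81193, giving C = 262 × 1.81193 = 474.73 ppm.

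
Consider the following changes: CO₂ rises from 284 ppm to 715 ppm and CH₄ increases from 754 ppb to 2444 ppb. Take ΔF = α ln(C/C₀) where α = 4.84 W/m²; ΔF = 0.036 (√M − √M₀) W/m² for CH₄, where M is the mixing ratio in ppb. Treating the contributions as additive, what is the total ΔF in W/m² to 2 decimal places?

CO₂: 4.84 × ln(715/284) = 4.84 × ln(2.51761) = 4.84 × 0.92331 = 4.4688 W/m².
CH₄: 0.036 × (√2444 − √754) = 0.036 × (49.4368 − 27.4591) = 0.036 × 21.9777 = 0.7912 W/m².
Total ΔF = 4.4688 + 0.7912 = 5.2600 W/m².

ΔF = 5.26 W/m²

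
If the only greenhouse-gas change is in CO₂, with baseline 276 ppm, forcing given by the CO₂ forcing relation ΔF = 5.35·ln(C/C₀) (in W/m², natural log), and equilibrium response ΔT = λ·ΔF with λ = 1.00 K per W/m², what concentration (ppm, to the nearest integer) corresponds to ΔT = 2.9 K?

Required forcing: ΔF = ΔT/λ = 2.9/1.00 = 2.9000 W/m².
Then ln(C/276) = ΔF/5.35 = 2.9000/5.35 = 0.54206.
So C = 276 × e^0.54206 = 276 × 1.71955 = 474.60 ppm.

C ≈ 475 ppm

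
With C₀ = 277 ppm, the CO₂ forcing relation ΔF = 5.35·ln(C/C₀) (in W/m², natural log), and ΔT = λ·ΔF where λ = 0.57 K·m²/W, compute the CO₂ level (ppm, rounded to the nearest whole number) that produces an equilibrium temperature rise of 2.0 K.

Required forcing: ΔF = ΔT/λ = 2.0/0.57 = 3.5088 W/m².
Then ln(C/277) = ΔF/5.35 = 3.5088/5.35 = 0.65585.
So C = 277 × e^0.65585 = 277 × 1.92678 = 533.72 ppm.

C ≈ 534 ppm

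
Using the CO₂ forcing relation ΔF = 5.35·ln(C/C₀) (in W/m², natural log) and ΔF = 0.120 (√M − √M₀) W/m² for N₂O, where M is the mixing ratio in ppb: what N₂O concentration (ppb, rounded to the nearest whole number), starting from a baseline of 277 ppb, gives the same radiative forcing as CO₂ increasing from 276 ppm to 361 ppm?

CO₂ forcing: 5.35 × ln(361/276) = 5.35 × 0.268477 = 1.43635 W/m².
Set 0.120(√M − √277) = 1.43635: √M = 1.43635/0.120 + √277 = 11.9696 + 16.6433 = 28.6129.
M = (28.6129)² = 818.70 ppb.

M ≈ 819 ppb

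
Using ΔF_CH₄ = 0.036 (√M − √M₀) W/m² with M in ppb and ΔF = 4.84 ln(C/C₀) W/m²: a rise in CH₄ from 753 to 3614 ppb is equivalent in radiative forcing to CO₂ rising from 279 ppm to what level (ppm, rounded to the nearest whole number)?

CH₄ forcing: 0.036 × (√3614 − √753) = 0.036 × (60.1166 − 27.4408) = 0.036 × 32.6758 = 1.17633 W/m².
Set 4.84 ln(C/279) = 1.17633: ln(C/279) = 1.17633/4.84 = 0.24304, so C = 279 × e^0.24304 = 279 × 1.27512 = 355.76 ppm.

C ≈ 356 ppm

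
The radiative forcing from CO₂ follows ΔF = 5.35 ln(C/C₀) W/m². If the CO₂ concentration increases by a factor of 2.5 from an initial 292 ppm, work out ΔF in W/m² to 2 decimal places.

Because the forcing depends only on the ratio C/C₀, the initial concentration does not enter.
ΔF = 5.35 × ln(2.5) = 5.35 × 0.91629 = 4.9022 W/m².

ΔF = 4.90 W/m²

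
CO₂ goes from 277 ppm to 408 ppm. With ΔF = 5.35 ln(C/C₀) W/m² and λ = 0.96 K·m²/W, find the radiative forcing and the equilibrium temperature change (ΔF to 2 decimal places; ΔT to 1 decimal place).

ΔF = 2.07 W/m²; ΔT = 2.0 K

CO₂: 5.35 × ln(408/277) = 5.35 × ln(1.47292) = 5.35 × 0.38725 = 2.0718 W/m².
ΔT = λ ΔF = 0.96 × 2.07 = 1.9872 K.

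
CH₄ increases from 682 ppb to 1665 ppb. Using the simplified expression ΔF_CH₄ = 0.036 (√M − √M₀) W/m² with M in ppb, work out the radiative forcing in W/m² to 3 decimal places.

ΔF = 0.529 W/m²

CH₄: 0.036 × (√1665 − √682) = 0.036 × (40.8044 − 26.1151) = 0.036 × 14.6893 = 0.5288 W/m².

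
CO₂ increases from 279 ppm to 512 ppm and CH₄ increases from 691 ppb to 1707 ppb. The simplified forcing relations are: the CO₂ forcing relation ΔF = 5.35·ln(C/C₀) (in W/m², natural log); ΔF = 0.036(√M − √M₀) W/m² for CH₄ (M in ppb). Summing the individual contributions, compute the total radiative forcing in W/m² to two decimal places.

CO₂: 5.35 × ln(512/279) = 5.35 × ln(1.83513) = 5.35 × 0.60712 = 3.2481 W/m².
CH₄: 0.036 × (√1707 − √691) = 0.036 × (41.3159 − 26.2869) = 0.036 × 15.0290 = 0.5410 W/m².
Total ΔF = 3.2481 + 0.5410 = 3.7891 W/m².

ΔF = 3.79 W/m²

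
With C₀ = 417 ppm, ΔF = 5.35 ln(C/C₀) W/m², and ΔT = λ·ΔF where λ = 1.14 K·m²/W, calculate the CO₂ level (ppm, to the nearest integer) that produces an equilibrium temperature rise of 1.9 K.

Required forcing: ΔF = ΔT/λ = 1.9/1.14 = 1.6667 W/m².
Then ln(C/417) = ΔF/5.35 = 1.6667/5.35 = 0.31153.
So C = 417 × e^0.31153 = 417 × 1.36551 = 569.42 ppm.

C ≈ 569 ppm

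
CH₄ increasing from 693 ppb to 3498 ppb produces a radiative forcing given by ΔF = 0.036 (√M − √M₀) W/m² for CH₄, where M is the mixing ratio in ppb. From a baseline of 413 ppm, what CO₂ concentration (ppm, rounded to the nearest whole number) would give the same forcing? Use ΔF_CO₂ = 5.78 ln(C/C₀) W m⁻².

C ≈ 507 ppm

CH₄ forcing: 0.036 × (√3498 − √693) = 0.036 × (59.1439 − 26.3249) = 0.036 × 32.8190 = 1.18148 W/m².
Set 5.78 ln(C/413) = 1.18148: ln(C/413) = 1.18148/5.78 = 0.20441, so C = 413 × e^0.20441 = 413 × 1.22680 = 506.67 ppm.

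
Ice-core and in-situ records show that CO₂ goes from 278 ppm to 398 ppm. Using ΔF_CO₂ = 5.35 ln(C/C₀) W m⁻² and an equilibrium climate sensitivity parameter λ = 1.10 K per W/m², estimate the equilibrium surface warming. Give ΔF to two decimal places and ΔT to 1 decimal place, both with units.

ΔF = 1.92 W/m²; ΔT = 2.1 K

CO₂: 5.35 × ln(398/278) = 5.35 × ln(1.43165) = 5.35 × 0.35883 = 1.9197 W/m².
ΔT = λ ΔF = 1.10 × 1.92 = 2.1120 K.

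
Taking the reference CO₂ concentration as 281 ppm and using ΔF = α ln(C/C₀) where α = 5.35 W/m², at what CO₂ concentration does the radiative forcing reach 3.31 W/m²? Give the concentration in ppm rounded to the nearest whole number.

C ≈ 522 ppm

Set 5.35 ln(C/281) = 3.31, so ln(C/281) = 3.31/5.35 = 0.61869.
Then C/281 = e^0.61869 = 1.85649, giving C = 281 × 1.85649 = 521.67 ppm.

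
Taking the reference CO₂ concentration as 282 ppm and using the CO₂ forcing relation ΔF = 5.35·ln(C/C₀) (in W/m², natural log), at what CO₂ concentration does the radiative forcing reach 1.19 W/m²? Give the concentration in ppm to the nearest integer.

Set 5.35 ln(C/282) = 1.19, so ln(C/282) = 1.19/5.35 = 0.22243.
Then C/282 = e^0.22243 = 1.24911, giving C = 282 × 1.24911 = 352.25 ppm.

C ≈ 352 ppm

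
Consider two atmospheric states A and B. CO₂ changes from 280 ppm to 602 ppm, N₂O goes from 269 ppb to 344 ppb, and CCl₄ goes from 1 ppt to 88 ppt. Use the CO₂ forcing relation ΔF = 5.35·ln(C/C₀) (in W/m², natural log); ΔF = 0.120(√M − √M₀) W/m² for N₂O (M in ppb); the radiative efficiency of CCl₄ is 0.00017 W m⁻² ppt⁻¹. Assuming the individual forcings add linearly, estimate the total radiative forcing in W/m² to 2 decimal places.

ΔF = 4.37 W/m²

CO₂: 5.35 × ln(602/280) = 5.35 × ln(2.15000) = 5.35 × 0.76547 = 4.0953 W/m².
N₂O: 0.120 × (√344 − √269) = 0.120 × (18.5472 − 16.4012) = 0.120 × 2.1460 = 0.2575 W/m².
CCl₄: ΔF = 0.00017 × (88 − 1) = 0.00017 × 87 = 0.0148 W/m².
Total ΔF = 4.0953 + 0.2575 + 0.0148 = 4.3676 W/m².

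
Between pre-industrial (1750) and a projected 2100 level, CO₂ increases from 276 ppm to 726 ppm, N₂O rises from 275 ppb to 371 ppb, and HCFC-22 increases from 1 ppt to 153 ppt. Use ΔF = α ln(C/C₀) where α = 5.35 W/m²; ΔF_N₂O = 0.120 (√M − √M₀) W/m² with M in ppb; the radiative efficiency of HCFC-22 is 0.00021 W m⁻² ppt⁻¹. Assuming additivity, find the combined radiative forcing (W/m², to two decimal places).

CO₂: 5.35 × ln(726/276) = 5.35 × ln(2.63043) = 5.35 × 0.96715 = 5.1743 W/m².
N₂O: 0.120 × (√371 − √275) = 0.120 × (19.2614 − 16.5831) = 0.120 × 2.6783 = 0.3214 W/m².
HCFC-22: ΔF = 0.00021 × (153 − 1) = 0.00021 × 152 = 0.0319 W/m².
Total ΔF = 5.1743 + 0.3214 + 0.0319 = 5.5276 W/m².

ΔF = 5.53 W/m²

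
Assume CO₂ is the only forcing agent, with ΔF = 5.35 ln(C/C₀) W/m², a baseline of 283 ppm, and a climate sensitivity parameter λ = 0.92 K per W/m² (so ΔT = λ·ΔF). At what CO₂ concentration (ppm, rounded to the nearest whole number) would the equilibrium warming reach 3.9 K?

Required forcing: ΔF = ΔT/λ = 3.9/0.92 = 4.2391 W/m².
Then ln(C/283) = ΔF/5.35 = 4.2391/5.35 = 0.79236.
So C = 283 × e^0.79236 = 283 × 2.20860 = 625.03 ppm.

C ≈ 625 ppm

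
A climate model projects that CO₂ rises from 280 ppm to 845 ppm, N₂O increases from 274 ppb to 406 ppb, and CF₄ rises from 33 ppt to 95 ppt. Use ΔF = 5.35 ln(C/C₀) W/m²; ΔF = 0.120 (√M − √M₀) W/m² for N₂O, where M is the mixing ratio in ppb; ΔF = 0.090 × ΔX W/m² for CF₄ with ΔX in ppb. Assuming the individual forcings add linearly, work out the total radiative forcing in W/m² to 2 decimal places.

ΔF = 6.35 W/m²

CO₂: 5.35 × ln(845/280) = 5.35 × ln(3.01786) = 5.35 × 1.10455 = 5.9093 W/m².
N₂O: 0.120 × (√406 − √274) = 0.120 × (20.1494 − 16.5529) = 0.120 × 3.5965 = 0.4316 W/m².
CF₄: Δ = 95 − 33 = 62 ppt = 0.062 ppb; ΔF = 0.090 × 0.062 = 0.0056 W/m².
Total ΔF = 5.9093 + 0.4316 + 0.0056 = 6.3465 W/m².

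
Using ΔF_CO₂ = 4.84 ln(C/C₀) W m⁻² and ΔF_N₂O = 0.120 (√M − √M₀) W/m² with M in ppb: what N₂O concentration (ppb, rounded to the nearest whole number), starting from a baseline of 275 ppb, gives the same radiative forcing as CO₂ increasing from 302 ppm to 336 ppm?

M ≈ 436 ppb

CO₂ forcing: 4.84 × ln(336/302) = 4.84 × 0.106684 = 0.51635 W/m².
Set 0.120(√M − √275) = 0.51635: √M = 0.51635/0.120 + √275 = 4.3029 + 16.5831 = 20.8860.
M = (20.8860)² = 436.22 ppb.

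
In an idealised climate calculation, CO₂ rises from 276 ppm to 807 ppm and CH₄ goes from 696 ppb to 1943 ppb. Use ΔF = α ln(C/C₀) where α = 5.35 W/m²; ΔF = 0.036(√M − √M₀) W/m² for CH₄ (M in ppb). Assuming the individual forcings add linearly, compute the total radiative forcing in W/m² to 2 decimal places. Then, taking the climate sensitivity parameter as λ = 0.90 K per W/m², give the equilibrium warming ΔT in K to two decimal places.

ΔF = 6.38 W/m²; ΔT = 5.74 K

CO₂: 5.35 × ln(807/276) = 5.35 × ln(2.92391) = 5.35 × 1.07292 = 5.7401 W/m².
CH₄: 0.036 × (√1943 − √696) = 0.036 × (44.0795 − 26.3818) = 0.036 × 17.6977 = 0.6371 W/m².
Total ΔF = 5.7401 + 0.6371 = 6.3772 W/m².
ΔT = λ ΔF = 0.90 × 6.38 = 5.7420 K.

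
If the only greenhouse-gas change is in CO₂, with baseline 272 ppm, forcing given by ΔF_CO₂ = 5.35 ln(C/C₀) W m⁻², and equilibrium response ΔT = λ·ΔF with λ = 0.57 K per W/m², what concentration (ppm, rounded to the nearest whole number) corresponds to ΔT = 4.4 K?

Required forcing: ΔF = ΔT/λ = 4.4/0.57 = 7.7193 W/m².
Then ln(C/272) = ΔF/5.35 = 7.7193/5.35 = 1.44286.
So C = 272 × e^1.44286 = 272 × 4.23278 = 1151.32 ppm.

C ≈ 1151 ppm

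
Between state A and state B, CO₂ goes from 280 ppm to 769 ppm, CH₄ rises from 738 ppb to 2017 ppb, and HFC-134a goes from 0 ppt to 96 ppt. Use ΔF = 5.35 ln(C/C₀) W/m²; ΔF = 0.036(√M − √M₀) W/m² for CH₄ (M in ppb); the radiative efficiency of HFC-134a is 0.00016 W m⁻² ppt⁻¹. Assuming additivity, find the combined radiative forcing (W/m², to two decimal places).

ΔF = 6.06 W/m²

CO₂: 5.35 × ln(769/280) = 5.35 × ln(2.74643) = 5.35 × 1.01030 = 5.4051 W/m².
CH₄: 0.036 × (√2017 − √738) = 0.036 × (44.9110 − 27.1662) = 0.036 × 17.7448 = 0.6388 W/m².
HFC-134a: ΔF = 0.00016 × (96 − 0) = 0.00016 × 96 = 0.0154 W/m².
Total ΔF = 5.4051 + 0.6388 + 0.0154 = 6.0593 W/m².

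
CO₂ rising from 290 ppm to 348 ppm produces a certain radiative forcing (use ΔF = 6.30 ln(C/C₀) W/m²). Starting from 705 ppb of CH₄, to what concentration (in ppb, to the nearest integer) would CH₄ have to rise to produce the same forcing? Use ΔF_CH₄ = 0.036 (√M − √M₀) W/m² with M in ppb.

CO₂ forcing: 6.30 × ln(348/290) = 6.30 × 0.182322 = 1.14863 W/m².
Set 0.036(√M − √705) = 1.14863: √M = 1.14863/0.036 + √705 = 31.9064 + 26.5518 = 58.4582.
M = (58.4582)² = 3417.36 ppb.

M ≈ 3417 ppb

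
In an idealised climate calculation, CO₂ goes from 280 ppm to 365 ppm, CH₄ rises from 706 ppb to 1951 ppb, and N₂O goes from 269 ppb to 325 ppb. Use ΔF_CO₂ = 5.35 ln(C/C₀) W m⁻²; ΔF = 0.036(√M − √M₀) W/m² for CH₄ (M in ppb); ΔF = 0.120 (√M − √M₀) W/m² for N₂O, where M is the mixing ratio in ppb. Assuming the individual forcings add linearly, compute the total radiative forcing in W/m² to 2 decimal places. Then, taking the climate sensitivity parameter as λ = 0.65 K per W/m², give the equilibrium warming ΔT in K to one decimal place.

ΔF = 2.25 W/m²; ΔT = 1.5 K

CO₂: 5.35 × ln(365/280) = 5.35 × ln(1.30357) = 5.35 × 0.26511 = 1.4183 W/m².
CH₄: 0.036 × (√1951 − √706) = 0.036 × (44.1701 − 26.5707) = 0.036 × 17.5994 = 0.6336 W/m².
N₂O: 0.120 × (√325 − √269) = 0.120 × (18.0278 − 16.4012) = 0.120 × 1.6266 = 0.1952 W/m².
Total ΔF = 1.4183 + 0.6336 + 0.1952 = 2.2471 W/m².
ΔT = λ ΔF = 0.65 × 2.25 = 1.4625 K.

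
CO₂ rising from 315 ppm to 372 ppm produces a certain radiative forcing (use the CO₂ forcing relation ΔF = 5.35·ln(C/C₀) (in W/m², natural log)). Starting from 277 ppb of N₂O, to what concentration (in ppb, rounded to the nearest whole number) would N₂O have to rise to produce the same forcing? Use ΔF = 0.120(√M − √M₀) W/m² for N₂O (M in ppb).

CO₂ forcing: 5.35 × ln(372/315) = 5.35 × 0.166321 = 0.88982 W/m².
Set 0.120(√M − √277) = 0.88982: √M = 0.88982/0.120 + √277 = 7.4152 + 16.6433 = 24.0585.
M = (24.0585)² = 578.81 ppb.

M ≈ 579 ppb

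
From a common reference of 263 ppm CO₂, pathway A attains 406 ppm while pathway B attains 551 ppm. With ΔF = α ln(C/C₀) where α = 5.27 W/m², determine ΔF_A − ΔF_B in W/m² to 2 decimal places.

ΔF_A − ΔF_B = -1.61 W/m²

ΔF_A = 5.27 ln(406/263) = 5.27 × 0.43420 = 2.2882 W/m².
ΔF_B = 5.27 ln(551/263) = 5.27 × 0.73958 = 3.8976 W/m².
Difference: 2.2882 − 3.8976 = -1.6094 W/m².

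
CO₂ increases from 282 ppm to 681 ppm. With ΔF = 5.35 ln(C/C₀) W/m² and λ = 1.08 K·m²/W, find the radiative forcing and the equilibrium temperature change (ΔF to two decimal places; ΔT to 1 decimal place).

ΔF = 4.72 W/m²; ΔT = 5.1 K

CO₂: 5.35 × ln(681/282) = 5.35 × ln(2.41489) = 5.35 × 0.88165 = 4.7168 W/m².
ΔT = λ ΔF = 1.08 × 4.72 = 5.0976 K.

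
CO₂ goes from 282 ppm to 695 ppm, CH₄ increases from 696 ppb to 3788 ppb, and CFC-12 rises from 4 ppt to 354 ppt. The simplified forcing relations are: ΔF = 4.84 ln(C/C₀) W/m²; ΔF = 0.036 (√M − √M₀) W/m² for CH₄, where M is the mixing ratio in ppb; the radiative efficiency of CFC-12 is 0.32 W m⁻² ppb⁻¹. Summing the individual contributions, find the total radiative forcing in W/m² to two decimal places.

CO₂: 4.84 × ln(695/282) = 4.84 × ln(2.46454) = 4.84 × 0.90201 = 4.3657 W/m².
CH₄: 0.036 × (√3788 − √696) = 0.036 × (61.5467 − 26.3818) = 0.036 × 35.1649 = 1.2659 W/m².
CFC-12: Δ = 354 − 4 = 350 ppt = 0.350 ppb; ΔF = 0.32 × 0.350 = 0.1120 W/m².
Total ΔF = 4.3657 + 1.2659 + 0.1120 = 5.7436 W/m².

ΔF = 5.74 W/m²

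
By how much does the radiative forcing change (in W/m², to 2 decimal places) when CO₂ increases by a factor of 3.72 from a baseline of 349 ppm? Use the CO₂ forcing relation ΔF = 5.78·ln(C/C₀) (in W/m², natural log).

ΔF = 7.59 W/m²

ΔF = 5.78 × ln(3.72) = 5.78 × 1.31372 = 7.5933 W/m².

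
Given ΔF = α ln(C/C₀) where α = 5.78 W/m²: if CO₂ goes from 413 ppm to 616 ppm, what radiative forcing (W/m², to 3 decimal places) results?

CO₂: 5.78 × ln(616/413) = 5.78 × ln(1.49153) = 5.78 × 0.39980 = 2.3108 W/m².

ΔF = 2.311 W/m²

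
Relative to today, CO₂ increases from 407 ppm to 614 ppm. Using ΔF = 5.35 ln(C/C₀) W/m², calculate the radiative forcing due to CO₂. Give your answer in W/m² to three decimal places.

ΔF = 2.200 W/m²

CO₂: 5.35 × ln(614/407) = 5.35 × ln(1.50860) = 5.35 × 0.41118 = 2.1998 W/m².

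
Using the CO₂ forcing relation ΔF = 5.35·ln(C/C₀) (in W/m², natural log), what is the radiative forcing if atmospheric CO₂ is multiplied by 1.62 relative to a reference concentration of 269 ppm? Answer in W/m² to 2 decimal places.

Because the forcing depends only on the ratio C/C₀, the initial concentration does not enter.
ΔF = 5.35 × ln(1.62) = 5.35 × 0.48243 = 2.5810 W/m².

ΔF = 2.58 W/m²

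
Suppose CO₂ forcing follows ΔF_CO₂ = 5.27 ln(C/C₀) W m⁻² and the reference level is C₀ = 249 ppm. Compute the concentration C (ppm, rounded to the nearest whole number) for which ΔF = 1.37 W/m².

Set 5.27 ln(C/249) = 1.37, so ln(C/249) = 1.37/5.27 = 0.25996.
Then C/249 = e^0.25996 = 1.29688, giving C = 249 × 1.29688 = 322.92 ppm.

C ≈ 323 ppm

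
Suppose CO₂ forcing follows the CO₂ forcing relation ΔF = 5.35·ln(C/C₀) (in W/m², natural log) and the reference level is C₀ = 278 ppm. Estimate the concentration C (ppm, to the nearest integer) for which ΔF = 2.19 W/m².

Set 5.35 ln(C/278) = 2.19, so ln(C/278) = 2.19/5.35 = 0.40935.
Then C/278 = e^0.40935 = 1.50584, giving C = 278 × 1.50584 = 418.62 ppm.

C ≈ 419 ppm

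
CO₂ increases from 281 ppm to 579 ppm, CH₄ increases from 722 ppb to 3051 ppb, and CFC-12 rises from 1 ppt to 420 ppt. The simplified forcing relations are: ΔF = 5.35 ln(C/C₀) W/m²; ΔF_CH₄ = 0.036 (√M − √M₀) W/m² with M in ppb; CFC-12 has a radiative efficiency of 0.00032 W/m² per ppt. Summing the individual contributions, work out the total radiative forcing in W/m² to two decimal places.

CO₂: 5.35 × ln(579/281) = 5.35 × ln(2.06050) = 5.35 × 0.72295 = 3.8678 W/m².
CH₄: 0.036 × (√3051 − √722) = 0.036 × (55.2359 − 26.8701) = 0.036 × 28.3658 = 1.0212 W/m².
CFC-12: ΔF = 0.00032 × (420 − 1) = 0.00032 × 419 = 0.1341 W/m².
Total ΔF = 3.8678 + 1.0212 + 0.1341 = 5.0231 W/m².

ΔF = 5.02 W/m²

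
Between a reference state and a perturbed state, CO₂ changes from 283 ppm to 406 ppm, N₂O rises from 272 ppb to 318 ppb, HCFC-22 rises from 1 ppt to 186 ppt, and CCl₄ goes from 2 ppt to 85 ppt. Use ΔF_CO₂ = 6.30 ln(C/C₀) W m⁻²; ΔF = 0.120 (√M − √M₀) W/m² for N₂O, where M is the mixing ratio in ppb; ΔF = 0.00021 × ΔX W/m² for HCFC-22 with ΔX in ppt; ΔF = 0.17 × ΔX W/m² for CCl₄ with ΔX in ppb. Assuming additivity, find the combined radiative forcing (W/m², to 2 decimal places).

ΔF = 2.49 W/m²

CO₂: 6.30 × ln(406/283) = 6.30 × ln(1.43463) = 6.30 × 0.36091 = 2.2737 W/m².
N₂O: 0.120 × (√318 − √272) = 0.120 × (17.8326 − 16.4924) = 0.120 × 1.3402 = 0.1608 W/m².
HCFC-22: ΔF = 0.00021 × (186 − 1) = 0.00021 × 185 = 0.0389 W/m².
CCl₄: Δ = 85 − 2 = 83 ppt = 0.083 ppb; ΔF = 0.17 × 0.083 = 0.0141 W/m².
Total ΔF = 2.2737 + 0.1608 + 0.0389 + 0.0141 = 2.4875 W/m².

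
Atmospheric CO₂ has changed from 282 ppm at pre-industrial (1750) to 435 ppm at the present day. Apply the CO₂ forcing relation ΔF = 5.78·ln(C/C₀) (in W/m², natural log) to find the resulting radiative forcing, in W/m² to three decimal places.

CO₂: 5.78 × ln(435/282) = 5.78 × ln(1.54255) = 5.78 × 0.43344 = 2.5053 W/m².

ΔF = 2.505 W/m²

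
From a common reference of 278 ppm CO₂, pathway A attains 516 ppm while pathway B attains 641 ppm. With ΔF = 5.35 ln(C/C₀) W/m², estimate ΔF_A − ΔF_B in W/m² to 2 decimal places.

ΔF_A − ΔF_B = -1.16 W/m²

ΔF_A = 5.35 ln(516/278) = 5.35 × 0.61849 = 3.3089 W/m².
ΔF_B = 5.35 ln(641/278) = 5.35 × 0.83541 = 4.4694 W/m².
Difference: 3.3089 − 4.4694 = -1.1605 W/m².
(Equivalently, ΔF_A − ΔF_B = 5.35 ln(516/641) = 5.35 × -0.21692 = -1.1605 W/m².)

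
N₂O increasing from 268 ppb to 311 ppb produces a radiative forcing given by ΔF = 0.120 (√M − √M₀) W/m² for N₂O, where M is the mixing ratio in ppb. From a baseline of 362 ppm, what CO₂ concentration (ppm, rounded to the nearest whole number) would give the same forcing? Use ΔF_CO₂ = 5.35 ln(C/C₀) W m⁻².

N₂O forcing: 0.120 × (√311 − √268) = 0.120 × (17.6352 − 16.3707) = 0.120 × 1.2645 = 0.15174 W/m².
Set 5.35 ln(C/362) = 0.15174: ln(C/362) = 0.15174/5.35 = 0.02836, so C = 362 × e^0.02836 = 362 × 1.02877 = 372.41 ppm.

C ≈ 372 ppm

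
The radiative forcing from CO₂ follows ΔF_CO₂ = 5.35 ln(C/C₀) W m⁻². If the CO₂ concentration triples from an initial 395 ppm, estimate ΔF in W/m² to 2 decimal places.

ΔF = 5.88 W/m²

ΔF = 5.35 × ln(3) = 5.35 × 1.09861 = 5.8776 W/m².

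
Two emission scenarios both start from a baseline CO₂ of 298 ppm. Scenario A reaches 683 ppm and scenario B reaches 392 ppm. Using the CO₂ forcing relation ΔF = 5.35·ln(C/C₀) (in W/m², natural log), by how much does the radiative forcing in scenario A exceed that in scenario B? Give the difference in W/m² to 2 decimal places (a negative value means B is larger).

ΔF_A − ΔF_B = 2.97 W/m²

ΔF_A = 5.35 ln(683/298) = 5.35 × 0.82940 = 4.4373 W/m².
ΔF_B = 5.35 ln(392/298) = 5.35 × 0.27417 = 1.4668 W/m².
Difference: 4.4373 − 1.4668 = 2.9705 W/m².
(Equivalently, ΔF_A − ΔF_B = 5.35 ln(683/392) = 5.35 × 0.55523 = 2.9705 W/m².)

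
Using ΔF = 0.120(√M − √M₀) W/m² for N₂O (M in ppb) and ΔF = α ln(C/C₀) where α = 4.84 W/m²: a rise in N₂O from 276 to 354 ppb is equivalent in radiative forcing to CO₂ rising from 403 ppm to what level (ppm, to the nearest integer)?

C ≈ 426 ppm

N₂O forcing: 0.120 × (√354 − √276) = 0.120 × (18.8149 − 16.6132) = 0.120 × 2.2017 = 0.26420 W/m².
Set 4.84 ln(C/403) = 0.26420: ln(C/403) = 0.26420/4.84 = 0.05459, so C = 403 × e^0.05459 = 403 × 1.05611 = 425.61 ppm.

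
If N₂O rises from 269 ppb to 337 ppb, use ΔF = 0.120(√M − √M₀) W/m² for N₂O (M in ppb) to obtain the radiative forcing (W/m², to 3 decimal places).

N₂O: 0.120 × (√337 − √269) = 0.120 × (18.3576 − 16.4012) = 0.120 × 1.9564 = 0.2348 W/m².

ΔF = 0.235 W/m²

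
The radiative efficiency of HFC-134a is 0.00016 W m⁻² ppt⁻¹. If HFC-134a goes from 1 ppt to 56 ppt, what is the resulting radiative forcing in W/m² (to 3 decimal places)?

HFC-134a: ΔF = 0.00016 × (56 − 1) = 0.00016 × 55 = 0.0088 W/m².

ΔF = 0.009 W/m²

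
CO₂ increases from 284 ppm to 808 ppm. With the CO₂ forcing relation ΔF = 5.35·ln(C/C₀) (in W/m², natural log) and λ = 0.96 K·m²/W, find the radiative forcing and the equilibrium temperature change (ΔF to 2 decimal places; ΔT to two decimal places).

ΔF = 5.59 W/m²; ΔT = 5.37 K

CO₂: 5.35 × ln(808/284) = 5.35 × ln(2.84507) = 5.35 × 1.04559 = 5.5939 W/m².
ΔT = λ ΔF = 0.96 × 5.59 = 5.3664 K.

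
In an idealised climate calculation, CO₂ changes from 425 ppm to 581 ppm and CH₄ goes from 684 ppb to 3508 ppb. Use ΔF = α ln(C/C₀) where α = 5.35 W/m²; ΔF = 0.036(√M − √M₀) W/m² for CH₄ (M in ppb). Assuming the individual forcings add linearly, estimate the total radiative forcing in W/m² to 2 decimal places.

CO₂: 5.35 × ln(581/425) = 5.35 × ln(1.36706) = 5.35 × 0.31266 = 1.6727 W/m².
CH₄: 0.036 × (√3508 − √684) = 0.036 × (59.2284 − 26.1534) = 0.036 × 33.0750 = 1.1907 W/m².
Total ΔF = 1.6727 + 1.1907 = 2.8634 W/m².

ΔF = 2.86 W/m²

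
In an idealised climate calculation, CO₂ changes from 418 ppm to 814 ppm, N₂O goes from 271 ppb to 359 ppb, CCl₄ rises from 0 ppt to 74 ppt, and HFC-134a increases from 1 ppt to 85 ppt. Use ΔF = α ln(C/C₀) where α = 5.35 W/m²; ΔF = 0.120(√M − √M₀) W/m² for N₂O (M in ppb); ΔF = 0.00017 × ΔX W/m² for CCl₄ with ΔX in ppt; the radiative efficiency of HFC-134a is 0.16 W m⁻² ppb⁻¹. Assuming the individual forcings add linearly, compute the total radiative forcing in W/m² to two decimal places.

ΔF = 3.89 W/m²

CO₂: 5.35 × ln(814/418) = 5.35 × ln(1.94737) = 5.35 × 0.66648 = 3.5657 W/m².
N₂O: 0.120 × (√359 − √271) = 0.120 × (18.9473 − 16.4621) = 0.120 × 2.4852 = 0.2982 W/m².
CCl₄: ΔF = 0.00017 × (74 − 0) = 0.00017 × 74 = 0.0126 W/m².
HFC-134a: Δ = 85 − 1 = 84 ppt = 0.084 ppb; ΔF = 0.16 × 0.084 = 0.0134 W/m².
Total ΔF = 3.5657 + 0.2982 + 0.0126 + 0.0134 = 3.8899 W/m².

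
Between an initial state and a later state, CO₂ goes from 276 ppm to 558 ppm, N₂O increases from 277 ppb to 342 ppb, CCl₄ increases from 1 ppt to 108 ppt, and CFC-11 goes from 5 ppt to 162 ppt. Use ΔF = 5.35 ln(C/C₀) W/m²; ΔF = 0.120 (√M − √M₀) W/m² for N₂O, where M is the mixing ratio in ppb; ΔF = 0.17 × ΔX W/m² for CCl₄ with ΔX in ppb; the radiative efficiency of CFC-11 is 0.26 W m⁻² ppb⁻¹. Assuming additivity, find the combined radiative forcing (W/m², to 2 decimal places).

ΔF = 4.05 W/m²

CO₂: 5.35 × ln(558/276) = 5.35 × ln(2.02174) = 5.35 × 0.70396 = 3.7662 W/m².
N₂O: 0.120 × (√342 − √277) = 0.120 × (18.4932 − 16.6433) = 0.120 × 1.8499 = 0.2220 W/m².
CCl₄: Δ = 108 − 1 = 107 ppt = 0.107 ppb; ΔF = 0.17 × 0.107 = 0.0182 W/m².
CFC-11: Δ = 162 − 5 = 157 ppt = 0.157 ppb; ΔF = 0.26 × 0.157 = 0.0408 W/m².
Total ΔF = 3.7662 + 0.2220 + 0.0182 + 0.0408 = 4.0472 W/m².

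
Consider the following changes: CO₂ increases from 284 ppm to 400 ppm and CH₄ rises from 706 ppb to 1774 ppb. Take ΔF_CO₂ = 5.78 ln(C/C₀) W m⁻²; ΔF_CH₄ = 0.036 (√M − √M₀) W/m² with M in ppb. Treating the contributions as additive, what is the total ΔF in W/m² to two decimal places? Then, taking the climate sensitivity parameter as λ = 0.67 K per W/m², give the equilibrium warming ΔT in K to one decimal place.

ΔF = 2.54 W/m²; ΔT = 1.7 K

CO₂: 5.78 × ln(400/284) = 5.78 × ln(1.40845) = 5.78 × 0.34249 = 1.9796 W/m².
CH₄: 0.036 × (√1774 − √706) = 0.036 × (42.1189 − 26.5707) = 0.036 × 15.5482 = 0.5597 W/m².
Total ΔF = 1.9796 + 0.5597 = 2.5393 W/m².
ΔT = λ ΔF = 0.67 × 2.54 = 1.7018 K.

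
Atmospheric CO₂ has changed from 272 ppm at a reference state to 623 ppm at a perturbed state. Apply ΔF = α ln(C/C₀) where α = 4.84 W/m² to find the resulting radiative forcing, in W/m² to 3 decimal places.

CO₂: 4.84 × ln(623/272) = 4.84 × ln(2.29044) = 4.84 × 0.82874 = 4.0111 W/m².

ΔF = 4.011 W/m²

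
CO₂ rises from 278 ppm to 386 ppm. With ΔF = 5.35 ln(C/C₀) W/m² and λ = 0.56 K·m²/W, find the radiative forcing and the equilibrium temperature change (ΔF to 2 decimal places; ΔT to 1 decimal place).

CO₂: 5.35 × ln(386/278) = 5.35 × ln(1.38849) = 5.35 × 0.32822 = 1.7560 W/m².
ΔT = λ ΔF = 0.56 × 1.76 = 0.9856 K.

ΔF = 1.76 W/m²; ΔT = 1.0 K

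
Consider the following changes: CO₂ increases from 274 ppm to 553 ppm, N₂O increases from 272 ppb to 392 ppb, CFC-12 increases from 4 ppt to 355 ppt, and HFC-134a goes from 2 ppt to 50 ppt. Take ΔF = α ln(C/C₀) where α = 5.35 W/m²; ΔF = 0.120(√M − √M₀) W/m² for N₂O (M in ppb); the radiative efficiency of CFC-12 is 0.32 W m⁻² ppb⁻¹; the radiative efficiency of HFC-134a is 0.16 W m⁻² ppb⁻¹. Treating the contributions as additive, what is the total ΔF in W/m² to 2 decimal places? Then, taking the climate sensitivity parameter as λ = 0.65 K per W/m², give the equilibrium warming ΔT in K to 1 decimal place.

CO₂: 5.35 × ln(553/274) = 5.35 × ln(2.01825) = 5.35 × 0.70223 = 3.7569 W/m².
N₂O: 0.120 × (√392 − √272) = 0.120 × (19.7990 − 16.4924) = 0.120 × 3.3066 = 0.3968 W/m².
CFC-12: Δ = 355 − 4 = 351 ppt = 0.351 ppb; ΔF = 0.32 × 0.351 = 0.1123 W/m².
HFC-134a: Δ = 50 − 2 = 48 ppt = 0.048 ppb; ΔF = 0.16 × 0.048 = 0.0077 W/m².
Total ΔF = 3.7569 + 0.3968 + 0.1123 + 0.0077 = 4.2737 W/m².
ΔT = λ ΔF = 0.65 × 4.27 = 2.7755 K.

ΔF = 4.27 W/m²; ΔT = 2.8 K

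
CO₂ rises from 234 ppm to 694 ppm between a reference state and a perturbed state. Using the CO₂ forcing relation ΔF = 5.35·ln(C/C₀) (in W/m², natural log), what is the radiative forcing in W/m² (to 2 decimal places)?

CO₂: 5.35 × ln(694/234) = 5.35 × ln(2.96581) = 5.35 × 1.08715 = 5.8163 W/m².

ΔF = 5.82 W/m²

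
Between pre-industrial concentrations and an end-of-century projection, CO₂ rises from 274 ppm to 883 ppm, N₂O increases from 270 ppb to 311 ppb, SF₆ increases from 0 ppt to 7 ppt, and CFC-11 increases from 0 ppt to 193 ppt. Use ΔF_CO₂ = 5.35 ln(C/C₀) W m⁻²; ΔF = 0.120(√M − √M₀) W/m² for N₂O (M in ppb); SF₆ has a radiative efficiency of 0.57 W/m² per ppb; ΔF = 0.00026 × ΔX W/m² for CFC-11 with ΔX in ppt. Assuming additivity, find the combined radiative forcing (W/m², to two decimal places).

ΔF = 6.46 W/m²

CO₂: 5.35 × ln(883/274) = 5.35 × ln(3.22263) = 5.35 × 1.17020 = 6.2606 W/m².
N₂O: 0.120 × (√311 − √270) = 0.120 × (17.6352 − 16.4317) = 0.120 × 1.2035 = 0.1444 W/m².
SF₆: Δ = 7 − 0 = 7 ppt = 0.007 ppb; ΔF = 0.57 × 0.007 = 0.0040 W/m².
CFC-11: ΔF = 0.00026 × (193 − 0) = 0.00026 × 193 = 0.0502 W/m².
Total ΔF = 6.2606 + 0.1444 + 0.0040 + 0.0502 = 6.4592 W/m².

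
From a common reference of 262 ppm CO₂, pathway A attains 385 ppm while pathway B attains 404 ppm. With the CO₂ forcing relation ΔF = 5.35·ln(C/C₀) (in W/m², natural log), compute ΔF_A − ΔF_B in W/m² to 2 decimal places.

ΔF_A − ΔF_B = -0.26 W/m²

ΔF_A = 5.35 ln(385/262) = 5.35 × 0.38490 = 2.0592 W/m².
ΔF_B = 5.35 ln(404/262) = 5.35 × 0.43307 = 2.3169 W/m².
Difference: 2.0592 − 2.3169 = -0.2577 W/m².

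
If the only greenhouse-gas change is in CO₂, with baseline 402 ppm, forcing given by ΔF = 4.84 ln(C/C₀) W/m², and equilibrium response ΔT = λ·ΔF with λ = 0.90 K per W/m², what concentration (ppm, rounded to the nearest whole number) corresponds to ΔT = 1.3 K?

C ≈ 542 ppm

Required forcing: ΔF = ΔT/λ = 1.3/0.90 = 1.4444 W/m².
Then ln(C/402) = ΔF/4.84 = 1.4444/4.84 = 0.29843.
So C = 402 × e^0.29843 = 402 × 1.34774 = 541.79 ppm.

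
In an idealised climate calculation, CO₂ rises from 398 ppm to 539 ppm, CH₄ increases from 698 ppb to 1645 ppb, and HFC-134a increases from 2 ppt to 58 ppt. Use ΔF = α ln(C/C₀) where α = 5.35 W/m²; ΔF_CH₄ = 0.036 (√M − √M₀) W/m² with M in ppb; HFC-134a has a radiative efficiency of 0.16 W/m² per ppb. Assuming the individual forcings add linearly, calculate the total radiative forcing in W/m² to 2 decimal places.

ΔF = 2.14 W/m²

CO₂: 5.35 × ln(539/398) = 5.35 × ln(1.35427) = 5.35 × 0.30326 = 1.6224 W/m².
CH₄: 0.036 × (√1645 − √698) = 0.036 × (40.5586 − 26.4197) = 0.036 × 14.1389 = 0.5090 W/m².
HFC-134a: Δ = 58 − 2 = 56 ppt = 0.056 ppb; ΔF = 0.16 × 0.056 = 0.0090 W/m².
Total ΔF = 1.6224 + 0.5090 + 0.0090 = 2.1404 W/m².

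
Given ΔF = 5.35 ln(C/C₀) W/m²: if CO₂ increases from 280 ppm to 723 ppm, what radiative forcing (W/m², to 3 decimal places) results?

CO₂ absorption bands are partially saturated, so forcing scales with the logarithm of the concentration ratio.
CO₂: 5.35 × ln(723/280) = 5.35 × ln(2.58214) = 5.35 × 0.94862 = 5.0751 W/m².

ΔF = 5.075 W/m²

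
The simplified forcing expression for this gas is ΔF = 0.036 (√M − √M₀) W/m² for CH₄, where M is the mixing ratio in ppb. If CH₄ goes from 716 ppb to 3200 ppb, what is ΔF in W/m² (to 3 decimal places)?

ΔF = 1.073 W/m²

CH₄: 0.036 × (√3200 − √716) = 0.036 × (56.5685 − 26.7582) = 0.036 × 29.8103 = 1.0732 W/m².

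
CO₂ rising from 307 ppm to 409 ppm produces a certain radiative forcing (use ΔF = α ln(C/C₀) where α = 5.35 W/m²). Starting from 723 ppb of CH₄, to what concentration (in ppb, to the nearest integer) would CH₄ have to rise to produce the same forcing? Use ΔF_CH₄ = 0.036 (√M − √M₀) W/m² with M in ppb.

CO₂ forcing: 5.35 × ln(409/307) = 5.35 × 0.286867 = 1.53474 W/m².
Set 0.036(√M − √723) = 1.53474: √M = 1.53474/0.036 + √723 = 42.6317 + 26.8887 = 69.5204.
M = (69.5204)² = 4833.09 ppb.

M ≈ 4833 ppb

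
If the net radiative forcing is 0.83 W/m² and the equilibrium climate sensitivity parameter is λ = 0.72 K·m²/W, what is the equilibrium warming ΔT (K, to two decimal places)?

ΔT = λ ΔF = 0.72 × 0.83 = 0.5976 K.

ΔT = 0.60 K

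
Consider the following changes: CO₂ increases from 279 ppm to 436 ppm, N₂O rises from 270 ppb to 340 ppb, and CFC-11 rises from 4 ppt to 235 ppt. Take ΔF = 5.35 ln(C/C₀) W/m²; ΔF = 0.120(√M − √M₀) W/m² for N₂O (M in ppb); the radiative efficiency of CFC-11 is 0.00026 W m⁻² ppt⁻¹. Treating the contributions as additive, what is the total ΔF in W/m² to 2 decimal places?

CO₂: 5.35 × ln(436/279) = 5.35 × ln(1.56272) = 5.35 × 0.44643 = 2.3884 W/m².
N₂O: 0.120 × (√340 − √270) = 0.120 × (18.4391 − 16.4317) = 0.120 × 2.0074 = 0.2409 W/m².
CFC-11: ΔF = 0.00026 × (235 − 4) = 0.00026 × 231 = 0.0601 W/m².
Total ΔF = 2.3884 + 0.2409 + 0.0601 = 2.6894 W/m².

ΔF = 2.69 W/m²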